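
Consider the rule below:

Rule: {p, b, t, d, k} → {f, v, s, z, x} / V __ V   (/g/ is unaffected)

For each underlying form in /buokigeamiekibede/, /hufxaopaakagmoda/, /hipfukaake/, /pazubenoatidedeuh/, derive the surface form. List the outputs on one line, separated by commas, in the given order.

buoxigeamiexiveze, hufxaofaaxagmoza, hipfuxaaxe, pazuvenoasizezeuh

/buokigeamiekibede/: /k/ is a stop between vowels /o/ and /i/, so it spirantizes to the fricative [x]. /k/ is a stop between vowels /e/ and /i/, so it spirantizes to the fricative [x]. /b/ is a stop between vowels /i/ and /e/, so it spirantizes to the fricative [v]. /d/ is a stop between vowels /e/ and /e/, so it spirantizes to the fricative [z]. → [buoxigeamiexiveze].
/hufxaopaakagmoda/: /p/ is a stop between vowels /o/ and /a/, so it spirantizes to the fricative [f]. /k/ is a stop between vowels /a/ and /a/, so it spirantizes to the fricative [x]. /d/ is a stop between vowels /o/ and /a/, so it spirantizes to the fricative [z]. → [hufxaofaaxagmoza].
/hipfukaake/: /k/ is a stop between vowels /u/ and /a/, so it spirantizes to the fricative [x]. /k/ is a stop between vowels /a/ and /e/, so it spirantizes to the fricative [x]. → [hipfuxaaxe].
/pazubenoatidedeuh/: /b/ is a stop between vowels /u/ and /e/, so it spirantizes to the fricative [v]. /t/ is a stop between vowels /a/ and /i/, so it spirantizes to the fricative [s]. /d/ is a stop between vowels /i/ and /e/, so it spirantizes to the fricative [z]. /d/ is a stop between vowels /e/ and /e/, so it spirantizes to the fricative [z]. → [pazuvenoasizezeuh].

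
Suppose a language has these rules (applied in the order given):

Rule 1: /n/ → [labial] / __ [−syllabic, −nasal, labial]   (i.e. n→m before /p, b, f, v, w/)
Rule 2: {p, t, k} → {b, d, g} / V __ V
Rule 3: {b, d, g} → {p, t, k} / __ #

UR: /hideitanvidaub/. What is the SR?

Rule 1 (nasal place assimilation): /n/ precedes the labial consonant /v/, so it assimilates in place to [m]. /hideitanvidaub/ → hideitamvidaub.
Rule 2 (intervocalic voicing): /t/ is a voiceless stop between vowels /i/ and /a/, so it voices to [d]. /hideitamvidaub/ → hideidamvidaub.
Rule 3 (final devoicing): /b/ is a voiced stop in word-final position, so it devoices to [p]. /hideidamvidaub/ → hideidamvidaup.

hideidamvidaup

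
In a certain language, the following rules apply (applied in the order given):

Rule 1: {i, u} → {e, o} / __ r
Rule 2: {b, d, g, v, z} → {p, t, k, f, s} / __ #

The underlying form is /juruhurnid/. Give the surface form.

Rule 1 (pre-rhotic lowering): /u/ is a high vowel immediately before /r/, so it lowers to [o]. /u/ is a high vowel immediately before /r/, so it lowers to [o]. /juruhurnid/ → joruhornid.
Rule 2 (final devoicing): /d/ is a voiced obstruent in word-final position, so it devoices to [t]. /joruhornid/ → joruhornit.

joruhornit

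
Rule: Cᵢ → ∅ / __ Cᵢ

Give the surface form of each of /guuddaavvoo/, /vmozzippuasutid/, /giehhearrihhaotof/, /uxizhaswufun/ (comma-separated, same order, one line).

/guuddaavvoo/: /dd/ is a geminate; the first /d/ deletes. /vv/ is a geminate; the first /v/ deletes. → [guudaavoo].
/vmozzippuasutid/: /zz/ is a geminate; the first /z/ deletes. /pp/ is a geminate; the first /p/ deletes. → [vmozipuasutid].
/giehhearrihhaotof/: /hh/ is a geminate; the first /h/ deletes. /rr/ is a geminate; the first /r/ deletes. /hh/ is a geminate; the first /h/ deletes. → [giehearihaotof].
/uxizhaswufun/: the rule's environment is not met; surfaces unchanged as [uxizhaswufun].

guudaavoo, vmozipuasutid, giehearihaotof, uxizhaswufun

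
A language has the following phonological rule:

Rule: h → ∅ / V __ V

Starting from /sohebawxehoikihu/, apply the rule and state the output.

/h/ occurs between vowels /o/ and /e/, so it deletes.
/h/ occurs between vowels /e/ and /o/, so it deletes.
/h/ occurs between vowels /i/ and /u/, so it deletes.
Surface form: [soebawxeoikiu].

soebawxeoikiu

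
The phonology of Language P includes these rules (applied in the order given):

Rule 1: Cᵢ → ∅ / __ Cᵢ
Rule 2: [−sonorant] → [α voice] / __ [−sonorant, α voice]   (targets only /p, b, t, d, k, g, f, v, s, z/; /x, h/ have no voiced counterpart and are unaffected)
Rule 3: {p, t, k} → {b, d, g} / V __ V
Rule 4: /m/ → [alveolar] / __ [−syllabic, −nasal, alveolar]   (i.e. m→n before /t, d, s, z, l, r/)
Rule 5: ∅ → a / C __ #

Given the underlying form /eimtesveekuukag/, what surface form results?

eintezveeguugaga

Rule 1 (degemination): no segment meets the environment; /eimtesveekuukag/ is unchanged.
Rule 2 (regressive voicing assimilation): /s/ precedes the voiced obstruent /v/, so it voices to [z] by assimilation. /eimtesveekuukag/ → eimtezveekuukag.
Rule 3 (intervocalic voicing): /k/ is a voiceless stop between vowels /e/ and /u/, so it voices to [g]. /k/ is a voiceless stop between vowels /u/ and /a/, so it voices to [g]. /eimtezveekuukag/ → eimtezveeguugag.
Rule 4 (nasal place assimilation): /m/ precedes the alveolar consonant /t/, so it assimilates in place to [n]. /eimtezveeguugag/ → eintezveeguugag.
Rule 5 (final a-epenthesis): the form ends in the consonant /g/, so [a] is inserted word-finally. /eintezveeguugag/ → eintezveeguugaga.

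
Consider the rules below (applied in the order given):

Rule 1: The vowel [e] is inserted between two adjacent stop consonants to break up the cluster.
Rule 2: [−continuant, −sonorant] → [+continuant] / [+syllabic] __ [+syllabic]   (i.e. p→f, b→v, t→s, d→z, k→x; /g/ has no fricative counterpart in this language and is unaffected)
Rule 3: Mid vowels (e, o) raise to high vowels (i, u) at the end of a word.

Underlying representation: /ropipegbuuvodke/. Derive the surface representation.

Rule 1 (stop-cluster e-epenthesis): /g/ and /b/ form a stop–stop cluster, so [e] is inserted between them. /d/ and /k/ form a stop–stop cluster, so [e] is inserted between them. /ropipegbuuvodke/ → ropipegebuuvodeke.
Rule 2 (intervocalic spirantization): /p/ is a stop between vowels /o/ and /i/, so it spirantizes to the fricative [f]. /p/ is a stop between vowels /i/ and /e/, so it spirantizes to the fricative [f]. /b/ is a stop between vowels /e/ and /u/, so it spirantizes to the fricative [v]. /d/ is a stop between vowels /o/ and /e/, so it spirantizes to the fricative [z]. /k/ is a stop between vowels /e/ and /e/, so it spirantizes to the fricative [x]. /ropipegebuuvodeke/ → rofifegevuuvozexe.
Rule 3 (final vowel raising): /e/ is a mid vowel in word-final position, so it raises to [i]. /rofifegevuuvozexe/ → rofifegevuuvozexi.

rofifegevuuvozexi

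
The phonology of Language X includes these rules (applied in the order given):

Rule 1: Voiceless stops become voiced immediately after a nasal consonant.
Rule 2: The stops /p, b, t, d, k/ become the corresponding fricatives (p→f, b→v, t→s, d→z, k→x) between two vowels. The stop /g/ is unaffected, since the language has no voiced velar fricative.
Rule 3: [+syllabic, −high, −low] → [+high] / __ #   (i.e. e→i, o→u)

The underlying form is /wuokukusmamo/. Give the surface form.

Rule 1 (post-nasal voicing): no segment meets the environment; /wuokukusmamo/ is unchanged.
Rule 2 (intervocalic spirantization): /k/ is a stop between vowels /o/ and /u/, so it spirantizes to the fricative [x]. /k/ is a stop between vowels /u/ and /u/, so it spirantizes to the fricative [x]. /wuokukusmamo/ → wuoxuxusmamo.
Rule 3 (final vowel raising): /o/ is a mid vowel in word-final position, so it raises to [u]. /wuoxuxusmamo/ → wuoxuxusmamu.

wuoxuxusmamu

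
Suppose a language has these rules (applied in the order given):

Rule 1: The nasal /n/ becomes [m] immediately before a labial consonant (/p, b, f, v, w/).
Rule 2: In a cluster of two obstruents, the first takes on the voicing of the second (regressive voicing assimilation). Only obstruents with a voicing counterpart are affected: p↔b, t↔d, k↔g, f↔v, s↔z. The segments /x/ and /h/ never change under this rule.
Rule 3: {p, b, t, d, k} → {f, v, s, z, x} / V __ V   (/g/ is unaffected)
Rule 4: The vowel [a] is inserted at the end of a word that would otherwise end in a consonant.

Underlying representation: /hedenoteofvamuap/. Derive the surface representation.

Rule 1 (nasal place assimilation): no segment meets the environment; /hedenoteofvamuap/ is unchanged.
Rule 2 (regressive voicing assimilation): /f/ precedes the voiced obstruent /v/, so it voices to [v] by assimilation. /hedenoteofvamuap/ → hedenoteovvamuap.
Rule 3 (intervocalic spirantization): /d/ is a stop between vowels /e/ and /e/, so it spirantizes to the fricative [z]. /t/ is a stop between vowels /o/ and /e/, so it spirantizes to the fricative [s]. /hedenoteovvamuap/ → hezenoseovvamuap.
Rule 4 (final a-epenthesis): the form ends in the consonant /p/, so [a] is inserted word-finally. /hezenoseovvamuap/ → hezenoseovvamuapa.

hezenoseovvamuapa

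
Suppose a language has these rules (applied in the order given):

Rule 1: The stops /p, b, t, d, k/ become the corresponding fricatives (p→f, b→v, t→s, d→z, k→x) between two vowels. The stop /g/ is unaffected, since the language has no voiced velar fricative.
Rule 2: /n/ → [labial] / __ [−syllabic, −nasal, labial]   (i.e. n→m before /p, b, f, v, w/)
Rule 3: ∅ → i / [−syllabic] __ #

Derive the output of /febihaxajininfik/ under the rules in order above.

fevihaxajinimfiki

Rule 1 (intervocalic spirantization): /b/ is a stop between vowels /e/ and /i/, so it spirantizes to the fricative [v]. /febihaxajininfik/ → fevihaxajininfik.
Rule 2 (nasal place assimilation): /n/ precedes the labial consonant /f/, so it assimilates in place to [m]. /fevihaxajininfik/ → fevihaxajinimfik.
Rule 3 (final i-epenthesis): the form ends in the consonant /k/, so [i] is inserted word-finally. /fevihaxajinimfik/ → fevihaxajinimfiki.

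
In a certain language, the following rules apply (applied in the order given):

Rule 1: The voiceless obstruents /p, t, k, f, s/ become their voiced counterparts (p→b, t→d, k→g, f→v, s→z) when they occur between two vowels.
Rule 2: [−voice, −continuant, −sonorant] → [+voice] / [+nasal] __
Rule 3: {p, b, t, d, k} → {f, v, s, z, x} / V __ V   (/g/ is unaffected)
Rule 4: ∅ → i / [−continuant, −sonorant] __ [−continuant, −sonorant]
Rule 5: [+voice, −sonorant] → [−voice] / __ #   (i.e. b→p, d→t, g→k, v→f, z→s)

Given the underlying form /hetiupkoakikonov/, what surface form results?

Rule 1 (intervocalic voicing): /t/ is a voiceless obstruent between vowels /e/ and /i/, so it voices to [d]. /k/ is a voiceless obstruent between vowels /a/ and /i/, so it voices to [g]. /k/ is a voiceless obstruent between vowels /i/ and /o/, so it voices to [g]. /hetiupkoakikonov/ → hediupkoagigonov.
Rule 2 (post-nasal voicing): no segment meets the environment; /hediupkoagigonov/ is unchanged.
Rule 3 (intervocalic spirantization): /d/ is a stop between vowels /e/ and /i/, so it spirantizes to the fricative [z]. /hediupkoagigonov/ → heziupkoagigonov.
Rule 4 (stop-cluster i-epenthesis): /p/ and /k/ form a stop–stop cluster, so [i] is inserted between them. /heziupkoagigonov/ → heziupikoagigonov.
Rule 5 (final devoicing): /v/ is a voiced obstruent in word-final position, so it devoices to [f]. /heziupikoagigonov/ → heziupikoagigonof.

heziupikoagigonof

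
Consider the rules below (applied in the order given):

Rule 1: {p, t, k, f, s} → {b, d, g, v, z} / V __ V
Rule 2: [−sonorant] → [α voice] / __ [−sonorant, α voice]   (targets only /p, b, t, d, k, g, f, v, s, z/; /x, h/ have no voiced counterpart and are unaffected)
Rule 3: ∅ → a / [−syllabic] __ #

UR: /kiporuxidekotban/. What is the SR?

Rule 1 (intervocalic voicing): /p/ is a voiceless obstruent between vowels /i/ and /o/, so it voices to [b]. /k/ is a voiceless obstruent between vowels /e/ and /o/, so it voices to [g]. /kiporuxidekotban/ → kiboruxidegotban.
Rule 2 (regressive voicing assimilation): /t/ precedes the voiced obstruent /b/, so it voices to [d] by assimilation. /kiboruxidegotban/ → kiboruxidegodban.
Rule 3 (final a-epenthesis): the form ends in the consonant /n/, so [a] is inserted word-finally. /kiboruxidegodban/ → kiboruxidegodbana.

kiboruxidegodbana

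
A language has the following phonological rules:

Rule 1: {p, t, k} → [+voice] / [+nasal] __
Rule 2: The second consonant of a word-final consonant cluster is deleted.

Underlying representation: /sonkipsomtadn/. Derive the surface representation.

songipsomdad

Rule 1 (post-nasal voicing): /k/ is a voiceless stop immediately after the nasal /n/, so it voices to [g]. /t/ is a voiceless stop immediately after the nasal /m/, so it voices to [d]. /sonkipsomtadn/ → songipsomdadn.
Rule 2 (final cluster simplification): /n/ is the second consonant of a word-final cluster /dn/, so it deletes. /songipsomdadn/ → songipsomdad.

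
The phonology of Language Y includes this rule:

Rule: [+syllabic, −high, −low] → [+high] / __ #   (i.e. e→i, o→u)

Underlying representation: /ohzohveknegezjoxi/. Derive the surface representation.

No segment of /ohzohveknegezjoxi/ meets the structural description of the rule, so the form surfaces unchanged.

ohzohveknegezjoxi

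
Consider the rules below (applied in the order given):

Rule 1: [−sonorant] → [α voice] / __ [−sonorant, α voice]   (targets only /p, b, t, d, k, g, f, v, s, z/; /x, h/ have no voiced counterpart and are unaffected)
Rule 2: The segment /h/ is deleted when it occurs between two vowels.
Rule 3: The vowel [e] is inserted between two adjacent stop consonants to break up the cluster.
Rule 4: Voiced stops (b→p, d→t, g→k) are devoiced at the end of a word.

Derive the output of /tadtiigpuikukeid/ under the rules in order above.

tatetiikepuikukeit

Rule 1 (regressive voicing assimilation): /d/ precedes the voiceless obstruent /t/, so it devoices to [t] by assimilation. /g/ precedes the voiceless obstruent /p/, so it devoices to [k] by assimilation. /tadtiigpuikukeid/ → tattiikpuikukeid.
Rule 2 (intervocalic h-deletion): no segment meets the environment; /tattiikpuikukeid/ is unchanged.
Rule 3 (stop-cluster e-epenthesis): /t/ and /t/ form a stop–stop cluster, so [e] is inserted between them. /k/ and /p/ form a stop–stop cluster, so [e] is inserted between them. /tattiikpuikukeid/ → tatetiikepuikukeid.
Rule 4 (final devoicing): /d/ is a voiced stop in word-final position, so it devoices to [t]. /tatetiikepuikukeid/ → tatetiikepuikukeit.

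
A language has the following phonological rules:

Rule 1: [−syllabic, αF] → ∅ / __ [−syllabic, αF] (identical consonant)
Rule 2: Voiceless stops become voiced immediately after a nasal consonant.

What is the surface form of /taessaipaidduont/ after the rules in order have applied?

taesaipaiduond

Rule 1 (degemination): /ss/ is a geminate; the first /s/ deletes. /dd/ is a geminate; the first /d/ deletes. /taessaipaidduont/ → taesaipaiduont.
Rule 2 (post-nasal voicing): /t/ is a voiceless stop immediately after the nasal /n/, so it voices to [d]. /taesaipaiduont/ → taesaipaiduond.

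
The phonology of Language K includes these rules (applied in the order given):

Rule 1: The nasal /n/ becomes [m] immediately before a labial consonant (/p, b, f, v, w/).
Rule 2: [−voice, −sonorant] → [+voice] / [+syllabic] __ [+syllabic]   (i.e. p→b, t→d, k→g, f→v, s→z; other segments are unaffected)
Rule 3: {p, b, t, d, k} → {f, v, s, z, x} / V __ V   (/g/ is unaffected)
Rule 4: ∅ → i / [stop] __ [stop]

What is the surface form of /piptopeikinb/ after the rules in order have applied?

pipitoveigimb

Rule 1 (nasal place assimilation): /n/ precedes the labial consonant /b/, so it assimilates in place to [m]. /piptopeikinb/ → piptopeikimb.
Rule 2 (intervocalic voicing): /p/ is a voiceless obstruent between vowels /o/ and /e/, so it voices to [b]. /k/ is a voiceless obstruent between vowels /i/ and /i/, so it voices to [g]. /piptopeikimb/ → piptobeigimb.
Rule 3 (intervocalic spirantization): /b/ is a stop between vowels /o/ and /e/, so it spirantizes to the fricative [v]. /piptobeigimb/ → piptoveigimb.
Rule 4 (stop-cluster i-epenthesis): /p/ and /t/ form a stop–stop cluster, so [i] is inserted between them. /piptoveigimb/ → pipitoveigimb.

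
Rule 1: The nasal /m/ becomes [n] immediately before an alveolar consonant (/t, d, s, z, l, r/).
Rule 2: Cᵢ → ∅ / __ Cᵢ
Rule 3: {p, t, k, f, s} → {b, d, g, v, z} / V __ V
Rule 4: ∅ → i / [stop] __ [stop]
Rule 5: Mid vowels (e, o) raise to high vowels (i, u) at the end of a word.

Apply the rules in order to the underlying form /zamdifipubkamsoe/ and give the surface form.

Rule 1 (nasal place assimilation): /m/ precedes the alveolar consonant /d/, so it assimilates in place to [n]. /m/ precedes the alveolar consonant /s/, so it assimilates in place to [n]. /zamdifipubkamsoe/ → zandifipubkansoe.
Rule 2 (degemination): no segment meets the environment; /zandifipubkansoe/ is unchanged.
Rule 3 (intervocalic voicing): /f/ is a voiceless obstruent between vowels /i/ and /i/, so it voices to [v]. /p/ is a voiceless obstruent between vowels /i/ and /u/, so it voices to [b]. /zandifipubkansoe/ → zandivibubkansoe.
Rule 4 (stop-cluster i-epenthesis): /b/ and /k/ form a stop–stop cluster, so [i] is inserted between them. /zandivibubkansoe/ → zandivibubikansoe.
Rule 5 (final vowel raising): /e/ is a mid vowel in word-final position, so it raises to [i]. /zandivibubikansoe/ → zandivibubikansoi.

zandivibubikansoi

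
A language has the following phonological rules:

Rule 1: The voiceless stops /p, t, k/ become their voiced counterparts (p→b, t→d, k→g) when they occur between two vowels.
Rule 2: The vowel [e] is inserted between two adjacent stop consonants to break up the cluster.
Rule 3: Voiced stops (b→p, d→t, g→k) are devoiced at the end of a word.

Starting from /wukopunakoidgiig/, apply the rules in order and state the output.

Rule 1 (intervocalic voicing): /k/ is a voiceless stop between vowels /u/ and /o/, so it voices to [g]. /p/ is a voiceless stop between vowels /o/ and /u/, so it voices to [b]. /k/ is a voiceless stop between vowels /a/ and /o/, so it voices to [g]. /wukopunakoidgiig/ → wugobunagoidgiig.
Rule 2 (stop-cluster e-epenthesis): /d/ and /g/ form a stop–stop cluster, so [e] is inserted between them. /wugobunagoidgiig/ → wugobunagoidegiig.
Rule 3 (final devoicing): /g/ is a voiced stop in word-final position, so it devoices to [k]. /wugobunagoidegiig/ → wugobunagoidegiik.

wugobunagoidegiik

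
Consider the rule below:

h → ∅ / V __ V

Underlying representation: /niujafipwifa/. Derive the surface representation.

No segment of /niujafipwifa/ meets the structural description of the rule, so the form surfaces unchanged.

niujafipwifa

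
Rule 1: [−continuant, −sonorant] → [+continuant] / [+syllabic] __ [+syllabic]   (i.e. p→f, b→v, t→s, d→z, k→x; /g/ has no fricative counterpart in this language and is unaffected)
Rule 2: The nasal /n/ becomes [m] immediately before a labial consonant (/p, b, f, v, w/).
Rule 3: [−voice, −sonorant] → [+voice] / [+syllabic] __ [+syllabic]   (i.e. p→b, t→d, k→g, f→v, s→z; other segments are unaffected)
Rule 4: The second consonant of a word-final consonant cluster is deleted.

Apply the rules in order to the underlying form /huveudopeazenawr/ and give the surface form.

huveuzoveazenaw

Rule 1 (intervocalic spirantization): /d/ is a stop between vowels /u/ and /o/, so it spirantizes to the fricative [z]. /p/ is a stop between vowels /o/ and /e/, so it spirantizes to the fricative [f]. /huveudopeazenawr/ → huveuzofeazenawr.
Rule 2 (nasal place assimilation): no segment meets the environment; /huveuzofeazenawr/ is unchanged.
Rule 3 (intervocalic voicing): /f/ is a voiceless obstruent between vowels /o/ and /e/, so it voices to [v]. /huveuzofeazenawr/ → huveuzoveazenawr.
Rule 4 (final cluster simplification): /r/ is the second consonant of a word-final cluster /wr/, so it deletes. /huveuzoveazenawr/ → huveuzoveazenaw.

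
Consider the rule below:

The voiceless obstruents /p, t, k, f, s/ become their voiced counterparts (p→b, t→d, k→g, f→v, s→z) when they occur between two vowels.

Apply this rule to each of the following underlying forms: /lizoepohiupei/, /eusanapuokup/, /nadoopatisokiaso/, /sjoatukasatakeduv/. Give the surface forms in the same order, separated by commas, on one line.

lizoebohiubei, euzanabuogup, nadoobadizogiazo, sjoadugazadageduv

/lizoepohiupei/: /p/ is a voiceless obstruent between vowels /e/ and /o/, so it voices to [b]. /p/ is a voiceless obstruent between vowels /u/ and /e/, so it voices to [b]. → [lizoebohiubei].
/eusanapuokup/: /s/ is a voiceless obstruent between vowels /u/ and /a/, so it voices to [z]. /p/ is a voiceless obstruent between vowels /a/ and /u/, so it voices to [b]. /k/ is a voiceless obstruent between vowels /o/ and /u/, so it voices to [g]. → [euzanabuogup].
/nadoopatisokiaso/: /p/ is a voiceless obstruent between vowels /o/ and /a/, so it voices to [b]. /t/ is a voiceless obstruent between vowels /a/ and /i/, so it voices to [d]. /s/ is a voiceless obstruent between vowels /i/ and /o/, so it voices to [z]. /k/ is a voiceless obstruent between vowels /o/ and /i/, so it voices to [g]. /s/ is a voiceless obstruent between vowels /a/ and /o/, so it voices to [z]. → [nadoobadizogiazo].
/sjoatukasatakeduv/: /t/ is a voiceless obstruent between vowels /a/ and /u/, so it voices to [d]. /k/ is a voiceless obstruent between vowels /u/ and /a/, so it voices to [g]. /s/ is a voiceless obstruent between vowels /a/ and /a/, so it voices to [z]. /t/ is a voiceless obstruent between vowels /a/ and /a/, so it voices to [d]. /k/ is a voiceless obstruent between vowels /a/ and /e/, so it voices to [g]. → [sjoadugazadageduv].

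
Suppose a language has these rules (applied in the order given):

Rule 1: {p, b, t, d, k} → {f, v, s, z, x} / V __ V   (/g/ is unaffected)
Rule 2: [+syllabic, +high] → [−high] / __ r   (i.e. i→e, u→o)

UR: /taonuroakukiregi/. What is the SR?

taonoroaxuxeregi

Rule 1 (intervocalic spirantization): /k/ is a stop between vowels /a/ and /u/, so it spirantizes to the fricative [x]. /k/ is a stop between vowels /u/ and /i/, so it spirantizes to the fricative [x]. /taonuroakukiregi/ → taonuroaxuxiregi.
Rule 2 (pre-rhotic lowering): /u/ is a high vowel immediately before /r/, so it lowers to [o]. /i/ is a high vowel immediately before /r/, so it lowers to [e]. /taonuroaxuxiregi/ → taonoroaxuxeregi.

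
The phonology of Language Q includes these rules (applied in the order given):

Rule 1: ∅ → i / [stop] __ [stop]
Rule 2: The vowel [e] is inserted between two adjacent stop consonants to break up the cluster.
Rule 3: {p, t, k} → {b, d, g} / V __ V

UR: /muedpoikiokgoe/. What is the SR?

Rule 1 (stop-cluster i-epenthesis): /d/ and /p/ form a stop–stop cluster, so [i] is inserted between them. /k/ and /g/ form a stop–stop cluster, so [i] is inserted between them. /muedpoikiokgoe/ → muedipoikiokigoe.
Rule 2 (stop-cluster e-epenthesis): no segment meets the environment; /muedipoikiokigoe/ is unchanged.
Rule 3 (intervocalic voicing): /p/ is a voiceless stop between vowels /i/ and /o/, so it voices to [b]. /k/ is a voiceless stop between vowels /i/ and /i/, so it voices to [g]. /k/ is a voiceless stop between vowels /o/ and /i/, so it voices to [g]. /muedipoikiokigoe/ → muediboigiogigoe.

muediboigiogigoe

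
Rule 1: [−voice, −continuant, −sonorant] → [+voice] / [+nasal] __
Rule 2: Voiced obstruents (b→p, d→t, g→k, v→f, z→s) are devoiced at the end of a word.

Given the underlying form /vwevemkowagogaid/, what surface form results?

vwevemgowagogait

Rule 1 (post-nasal voicing): /k/ is a voiceless stop immediately after the nasal /m/, so it voices to [g]. /vwevemkowagogaid/ → vwevemgowagogaid.
Rule 2 (final devoicing): /d/ is a voiced obstruent in word-final position, so it devoices to [t]. /vwevemgowagogaid/ → vwevemgowagogait.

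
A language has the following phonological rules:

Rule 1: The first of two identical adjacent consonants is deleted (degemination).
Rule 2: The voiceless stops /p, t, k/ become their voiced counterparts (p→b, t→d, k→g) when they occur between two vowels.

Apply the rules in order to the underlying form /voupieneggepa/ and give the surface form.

Rule 1 (degemination): /gg/ is a geminate; the first /g/ deletes. /voupieneggepa/ → voupienegepa.
Rule 2 (intervocalic voicing): /p/ is a voiceless stop between vowels /u/ and /i/, so it voices to [b]. /p/ is a voiceless stop between vowels /e/ and /a/, so it voices to [b]. /voupienegepa/ → voubienegeba.

voubienegeba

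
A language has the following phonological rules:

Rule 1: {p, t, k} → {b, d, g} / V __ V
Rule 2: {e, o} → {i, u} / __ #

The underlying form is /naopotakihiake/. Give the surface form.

naobodagihiagi

Rule 1 (intervocalic voicing): /p/ is a voiceless stop between vowels /o/ and /o/, so it voices to [b]. /t/ is a voiceless stop between vowels /o/ and /a/, so it voices to [d]. /k/ is a voiceless stop between vowels /a/ and /i/, so it voices to [g]. /k/ is a voiceless stop between vowels /a/ and /e/, so it voices to [g]. /naopotakihiake/ → naobodagihiage.
Rule 2 (final vowel raising): /e/ is a mid vowel in word-final position, so it raises to [i]. /naobodagihiage/ → naobodagihiagi.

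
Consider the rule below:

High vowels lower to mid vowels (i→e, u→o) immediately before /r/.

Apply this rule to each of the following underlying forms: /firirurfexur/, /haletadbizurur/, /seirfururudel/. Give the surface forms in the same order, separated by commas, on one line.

fererorfexor, haletadbizoror, seerfororudel

/firirurfexur/: /i/ is a high vowel immediately before /r/, so it lowers to [e]. /i/ is a high vowel immediately before /r/, so it lowers to [e]. /u/ is a high vowel immediately before /r/, so it lowers to [o]. /u/ is a high vowel immediately before /r/, so it lowers to [o]. → [fererorfexor].
/haletadbizurur/: /u/ is a high vowel immediately before /r/, so it lowers to [o]. /u/ is a high vowel immediately before /r/, so it lowers to [o]. → [haletadbizoror].
/seirfururudel/: /i/ is a high vowel immediately before /r/, so it lowers to [e]. /u/ is a high vowel immediately before /r/, so it lowers to [o]. /u/ is a high vowel immediately before /r/, so it lowers to [o]. → [seerfororudel].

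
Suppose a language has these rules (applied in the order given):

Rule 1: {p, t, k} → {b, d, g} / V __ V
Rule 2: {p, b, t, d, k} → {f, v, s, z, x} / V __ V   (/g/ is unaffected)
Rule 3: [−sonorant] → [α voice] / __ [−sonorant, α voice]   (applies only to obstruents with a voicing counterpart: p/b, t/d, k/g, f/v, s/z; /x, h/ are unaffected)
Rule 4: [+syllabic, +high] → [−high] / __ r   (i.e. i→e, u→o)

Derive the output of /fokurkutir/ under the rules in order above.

fogorkuzer

Rule 1 (intervocalic voicing): /k/ is a voiceless stop between vowels /o/ and /u/, so it voices to [g]. /t/ is a voiceless stop between vowels /u/ and /i/, so it voices to [d]. /fokurkutir/ → fogurkudir.
Rule 2 (intervocalic spirantization): /d/ is a stop between vowels /u/ and /i/, so it spirantizes to the fricative [z]. /fogurkudir/ → fogurkuzir.
Rule 3 (regressive voicing assimilation): no segment meets the environment; /fogurkuzir/ is unchanged.
Rule 4 (pre-rhotic lowering): /u/ is a high vowel immediately before /r/, so it lowers to [o]. /i/ is a high vowel immediately before /r/, so it lowers to [e]. /fogurkuzir/ → fogorkuzer.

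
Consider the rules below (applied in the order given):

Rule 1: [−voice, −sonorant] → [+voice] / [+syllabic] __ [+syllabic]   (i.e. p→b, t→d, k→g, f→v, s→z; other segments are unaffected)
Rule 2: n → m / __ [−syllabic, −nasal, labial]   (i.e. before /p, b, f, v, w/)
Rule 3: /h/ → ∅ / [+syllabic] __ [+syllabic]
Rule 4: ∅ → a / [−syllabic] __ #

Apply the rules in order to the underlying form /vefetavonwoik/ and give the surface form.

vevedavomwoika

Rule 1 (intervocalic voicing): /f/ is a voiceless obstruent between vowels /e/ and /e/, so it voices to [v]. /t/ is a voiceless obstruent between vowels /e/ and /a/, so it voices to [d]. /vefetavonwoik/ → vevedavonwoik.
Rule 2 (nasal place assimilation): /n/ precedes the labial consonant /w/, so it assimilates in place to [m]. /vevedavonwoik/ → vevedavomwoik.
Rule 3 (intervocalic h-deletion): no segment meets the environment; /vevedavomwoik/ is unchanged.
Rule 4 (final a-epenthesis): the form ends in the consonant /k/, so [a] is inserted word-finally. /vevedavomwoik/ → vevedavomwoika.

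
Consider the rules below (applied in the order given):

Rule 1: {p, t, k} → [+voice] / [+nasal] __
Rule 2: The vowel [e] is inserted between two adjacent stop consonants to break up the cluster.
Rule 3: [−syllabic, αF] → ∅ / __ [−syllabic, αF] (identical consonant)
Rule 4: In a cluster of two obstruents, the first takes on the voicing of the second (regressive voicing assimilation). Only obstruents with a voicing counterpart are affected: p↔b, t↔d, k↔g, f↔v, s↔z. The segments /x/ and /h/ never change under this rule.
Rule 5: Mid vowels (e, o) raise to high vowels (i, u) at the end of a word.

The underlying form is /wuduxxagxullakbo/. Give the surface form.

wuduxakxulakebu

Rule 1 (post-nasal voicing): no segment meets the environment; /wuduxxagxullakbo/ is unchanged.
Rule 2 (stop-cluster e-epenthesis): /k/ and /b/ form a stop–stop cluster, so [e] is inserted between them. /wuduxxagxullakbo/ → wuduxxagxullakebo.
Rule 3 (degemination): /xx/ is a geminate; the first /x/ deletes. /ll/ is a geminate; the first /l/ deletes. /wuduxxagxullakebo/ → wuduxagxulakebo.
Rule 4 (regressive voicing assimilation): /g/ precedes the voiceless obstruent /x/, so it devoices to [k] by assimilation. /wuduxagxulakebo/ → wuduxakxulakebo.
Rule 5 (final vowel raising): /o/ is a mid vowel in word-final position, so it raises to [u]. /wuduxakxulakebo/ → wuduxakxulakebu.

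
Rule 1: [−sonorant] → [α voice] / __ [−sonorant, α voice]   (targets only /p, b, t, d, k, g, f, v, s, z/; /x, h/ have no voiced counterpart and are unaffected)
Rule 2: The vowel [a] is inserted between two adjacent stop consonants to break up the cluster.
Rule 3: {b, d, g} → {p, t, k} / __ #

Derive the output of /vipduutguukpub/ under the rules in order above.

Rule 1 (regressive voicing assimilation): /p/ precedes the voiced obstruent /d/, so it voices to [b] by assimilation. /t/ precedes the voiced obstruent /g/, so it voices to [d] by assimilation. /vipduutguukpub/ → vibduudguukpub.
Rule 2 (stop-cluster a-epenthesis): /b/ and /d/ form a stop–stop cluster, so [a] is inserted between them. /d/ and /g/ form a stop–stop cluster, so [a] is inserted between them. /k/ and /p/ form a stop–stop cluster, so [a] is inserted between them. /vibduudguukpub/ → vibaduudaguukapub.
Rule 3 (final devoicing): /b/ is a voiced stop in word-final position, so it devoices to [p]. /vibaduudaguukapub/ → vibaduudaguukapup.

vibaduudaguukapup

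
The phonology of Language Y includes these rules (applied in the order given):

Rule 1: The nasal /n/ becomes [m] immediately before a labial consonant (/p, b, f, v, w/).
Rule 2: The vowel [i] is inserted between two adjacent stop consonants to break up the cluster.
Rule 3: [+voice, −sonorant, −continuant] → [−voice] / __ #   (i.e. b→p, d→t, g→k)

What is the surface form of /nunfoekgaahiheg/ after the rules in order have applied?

numfoekigaahihek

Rule 1 (nasal place assimilation): /n/ precedes the labial consonant /f/, so it assimilates in place to [m]. /nunfoekgaahiheg/ → numfoekgaahiheg.
Rule 2 (stop-cluster i-epenthesis): /k/ and /g/ form a stop–stop cluster, so [i] is inserted between them. /numfoekgaahiheg/ → numfoekigaahiheg.
Rule 3 (final devoicing): /g/ is a voiced stop in word-final position, so it devoices to [k]. /numfoekigaahiheg/ → numfoekigaahihek.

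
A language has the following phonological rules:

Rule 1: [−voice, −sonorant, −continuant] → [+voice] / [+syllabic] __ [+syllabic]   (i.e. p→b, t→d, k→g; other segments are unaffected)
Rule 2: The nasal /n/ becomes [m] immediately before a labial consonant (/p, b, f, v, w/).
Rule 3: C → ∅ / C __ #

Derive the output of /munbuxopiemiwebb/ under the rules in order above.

mumbuxobiemiweb

Rule 1 (intervocalic voicing): /p/ is a voiceless stop between vowels /o/ and /i/, so it voices to [b]. /munbuxopiemiwebb/ → munbuxobiemiwebb.
Rule 2 (nasal place assimilation): /n/ precedes the labial consonant /b/, so it assimilates in place to [m]. /munbuxobiemiwebb/ → mumbuxobiemiwebb.
Rule 3 (final cluster simplification): /b/ is the second consonant of a word-final cluster /bb/, so it deletes. /mumbuxobiemiwebb/ → mumbuxobiemiweb.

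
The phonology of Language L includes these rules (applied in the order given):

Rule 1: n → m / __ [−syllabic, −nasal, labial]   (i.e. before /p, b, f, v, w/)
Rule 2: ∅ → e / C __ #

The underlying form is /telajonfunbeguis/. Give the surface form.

Rule 1 (nasal place assimilation): /n/ precedes the labial consonant /f/, so it assimilates in place to [m]. /n/ precedes the labial consonant /b/, so it assimilates in place to [m]. /telajonfunbeguis/ → telajomfumbeguis.
Rule 2 (final e-epenthesis): the form ends in the consonant /s/, so [e] is inserted word-finally. /telajomfumbeguis/ → telajomfumbeguise.

telajomfumbeguise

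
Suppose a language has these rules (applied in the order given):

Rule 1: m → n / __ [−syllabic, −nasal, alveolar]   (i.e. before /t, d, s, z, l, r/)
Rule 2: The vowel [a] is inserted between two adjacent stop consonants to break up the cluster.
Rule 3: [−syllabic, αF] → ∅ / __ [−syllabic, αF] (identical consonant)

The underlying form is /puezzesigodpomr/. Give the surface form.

puezesigodaponr

Rule 1 (nasal place assimilation): /m/ precedes the alveolar consonant /r/, so it assimilates in place to [n]. /puezzesigodpomr/ → puezzesigodponr.
Rule 2 (stop-cluster a-epenthesis): /d/ and /p/ form a stop–stop cluster, so [a] is inserted between them. /puezzesigodponr/ → puezzesigodaponr.
Rule 3 (degemination): /zz/ is a geminate; the first /z/ deletes. /puezzesigodaponr/ → puezesigodaponr.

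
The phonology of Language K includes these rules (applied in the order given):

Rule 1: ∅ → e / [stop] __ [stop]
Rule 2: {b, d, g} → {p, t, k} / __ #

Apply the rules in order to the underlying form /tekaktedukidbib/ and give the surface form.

Rule 1 (stop-cluster e-epenthesis): /k/ and /t/ form a stop–stop cluster, so [e] is inserted between them. /d/ and /b/ form a stop–stop cluster, so [e] is inserted between them. /tekaktedukidbib/ → tekaketedukidebib.
Rule 2 (final devoicing): /b/ is a voiced stop in word-final position, so it devoices to [p]. /tekaketedukidebib/ → tekaketedukidebip.

tekaketedukidebip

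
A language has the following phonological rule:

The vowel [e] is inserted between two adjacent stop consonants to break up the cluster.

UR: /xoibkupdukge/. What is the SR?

xoibekupedukege

/b/ and /k/ form a stop–stop cluster, so [e] is inserted between them.
/p/ and /d/ form a stop–stop cluster, so [e] is inserted between them.
/k/ and /g/ form a stop–stop cluster, so [e] is inserted between them.
Surface form: [xoibekupedukege].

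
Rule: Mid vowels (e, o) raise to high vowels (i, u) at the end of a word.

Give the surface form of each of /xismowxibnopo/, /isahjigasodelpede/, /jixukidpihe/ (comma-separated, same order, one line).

xismowxibnopu, isahjigasodelpedi, jixukidpihi

/xismowxibnopo/: /o/ is a mid vowel in word-final position, so it raises to [u]. → [xismowxibnopu].
/isahjigasodelpede/: /e/ is a mid vowel in word-final position, so it raises to [i]. → [isahjigasodelpedi].
/jixukidpihe/: /e/ is a mid vowel in word-final position, so it raises to [i]. → [jixukidpihi].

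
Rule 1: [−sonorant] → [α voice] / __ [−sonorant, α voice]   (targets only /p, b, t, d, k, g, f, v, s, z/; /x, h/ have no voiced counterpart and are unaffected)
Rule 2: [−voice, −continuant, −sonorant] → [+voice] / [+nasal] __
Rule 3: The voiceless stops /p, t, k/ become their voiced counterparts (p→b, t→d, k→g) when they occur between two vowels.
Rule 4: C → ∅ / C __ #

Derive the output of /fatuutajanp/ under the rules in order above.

faduudajan

Rule 1 (regressive voicing assimilation): no segment meets the environment; /fatuutajanp/ is unchanged.
Rule 2 (post-nasal voicing): /p/ is a voiceless stop immediately after the nasal /n/, so it voices to [b]. /fatuutajanp/ → fatuutajanb.
Rule 3 (intervocalic voicing): /t/ is a voiceless stop between vowels /a/ and /u/, so it voices to [d]. /t/ is a voiceless stop between vowels /u/ and /a/, so it voices to [d]. /fatuutajanb/ → faduudajanb.
Rule 4 (final cluster simplification): /b/ is the second consonant of a word-final cluster /nb/, so it deletes. /faduudajanb/ → faduudajan.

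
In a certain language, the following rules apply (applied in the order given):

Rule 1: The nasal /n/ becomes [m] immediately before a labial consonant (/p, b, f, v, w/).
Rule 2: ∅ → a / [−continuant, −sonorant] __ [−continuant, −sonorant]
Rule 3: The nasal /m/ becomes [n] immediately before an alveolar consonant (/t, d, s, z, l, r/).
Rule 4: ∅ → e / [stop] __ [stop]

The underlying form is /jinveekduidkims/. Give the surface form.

Rule 1 (nasal place assimilation): /n/ precedes the labial consonant /v/, so it assimilates in place to [m]. /jinveekduidkims/ → jimveekduidkims.
Rule 2 (stop-cluster a-epenthesis): /k/ and /d/ form a stop–stop cluster, so [a] is inserted between them. /d/ and /k/ form a stop–stop cluster, so [a] is inserted between them. /jimveekduidkims/ → jimveekaduidakims.
Rule 3 (nasal place assimilation): /m/ precedes the alveolar consonant /s/, so it assimilates in place to [n]. /jimveekaduidakims/ → jimveekaduidakins.
Rule 4 (stop-cluster e-epenthesis): no segment meets the environment; /jimveekaduidakins/ is unchanged.

jimveekaduidakins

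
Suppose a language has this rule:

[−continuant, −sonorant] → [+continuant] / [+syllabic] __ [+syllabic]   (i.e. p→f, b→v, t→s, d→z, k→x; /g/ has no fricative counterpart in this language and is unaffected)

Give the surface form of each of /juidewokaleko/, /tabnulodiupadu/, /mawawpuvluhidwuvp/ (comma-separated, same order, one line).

juizewoxalexo, tabnuloziufazu, mawawpuvluhidwuvp

/juidewokaleko/: /d/ is a stop between vowels /i/ and /e/, so it spirantizes to the fricative [z]. /k/ is a stop between vowels /o/ and /a/, so it spirantizes to the fricative [x]. /k/ is a stop between vowels /e/ and /o/, so it spirantizes to the fricative [x]. → [juizewoxalexo].
/tabnulodiupadu/: /d/ is a stop between vowels /o/ and /i/, so it spirantizes to the fricative [z]. /p/ is a stop between vowels /u/ and /a/, so it spirantizes to the fricative [f]. /d/ is a stop between vowels /a/ and /u/, so it spirantizes to the fricative [z]. → [tabnuloziufazu].
/mawawpuvluhidwuvp/: the rule's environment is not met; surfaces unchanged as [mawawpuvluhidwuvp].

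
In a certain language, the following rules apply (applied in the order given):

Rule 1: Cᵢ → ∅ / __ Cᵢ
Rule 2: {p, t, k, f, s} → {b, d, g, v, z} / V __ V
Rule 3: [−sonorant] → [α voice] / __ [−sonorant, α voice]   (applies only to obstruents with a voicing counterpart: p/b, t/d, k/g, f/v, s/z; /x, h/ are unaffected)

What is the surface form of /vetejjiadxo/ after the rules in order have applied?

vedejiatxo

Rule 1 (degemination): /jj/ is a geminate; the first /j/ deletes. /vetejjiadxo/ → vetejiadxo.
Rule 2 (intervocalic voicing): /t/ is a voiceless obstruent between vowels /e/ and /e/, so it voices to [d]. /vetejiadxo/ → vedejiadxo.
Rule 3 (regressive voicing assimilation): /d/ precedes the voiceless obstruent /x/, so it devoices to [t] by assimilation. /vedejiadxo/ → vedejiatxo.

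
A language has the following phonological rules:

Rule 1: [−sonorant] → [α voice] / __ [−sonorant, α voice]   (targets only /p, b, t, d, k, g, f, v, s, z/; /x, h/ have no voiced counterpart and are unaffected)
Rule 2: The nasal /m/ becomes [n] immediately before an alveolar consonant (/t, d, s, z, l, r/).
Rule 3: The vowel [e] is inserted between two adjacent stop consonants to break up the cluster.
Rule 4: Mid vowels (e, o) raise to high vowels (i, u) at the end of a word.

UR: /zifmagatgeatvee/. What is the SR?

zifmagadegeadvei

Rule 1 (regressive voicing assimilation): /t/ precedes the voiced obstruent /g/, so it voices to [d] by assimilation. /t/ precedes the voiced obstruent /v/, so it voices to [d] by assimilation. /zifmagatgeatvee/ → zifmagadgeadvee.
Rule 2 (nasal place assimilation): no segment meets the environment; /zifmagadgeadvee/ is unchanged.
Rule 3 (stop-cluster e-epenthesis): /d/ and /g/ form a stop–stop cluster, so [e] is inserted between them. /zifmagadgeadvee/ → zifmagadegeadvee.
Rule 4 (final vowel raising): /e/ is a mid vowel in word-final position, so it raises to [i]. /zifmagadegeadvee/ → zifmagadegeadvei.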